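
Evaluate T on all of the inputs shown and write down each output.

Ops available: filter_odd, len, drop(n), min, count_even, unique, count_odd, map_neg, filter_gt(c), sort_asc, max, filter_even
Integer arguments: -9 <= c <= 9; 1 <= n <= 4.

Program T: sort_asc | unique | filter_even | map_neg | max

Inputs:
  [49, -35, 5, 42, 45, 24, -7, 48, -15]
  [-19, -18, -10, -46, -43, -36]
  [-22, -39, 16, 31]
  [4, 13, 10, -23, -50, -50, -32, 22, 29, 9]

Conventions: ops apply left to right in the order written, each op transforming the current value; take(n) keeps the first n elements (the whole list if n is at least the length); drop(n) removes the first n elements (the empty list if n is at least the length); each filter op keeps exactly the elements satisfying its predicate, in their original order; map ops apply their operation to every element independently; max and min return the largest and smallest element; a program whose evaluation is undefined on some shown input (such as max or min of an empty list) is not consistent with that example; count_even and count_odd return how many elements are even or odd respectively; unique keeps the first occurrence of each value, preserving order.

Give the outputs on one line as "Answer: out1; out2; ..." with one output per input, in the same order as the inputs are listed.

Execution, op by op:
  [49, -35, 5, 42, 45, 24, -7, 48, -15] -> [-35, -15, -7, 5, 24, 42, 45, 48, 49] -> [-35, -15, -7, 5, 24, 42, 45, 48, 49] -> [24, 42, 48] -> [-24, -42, -48] -> -24
  [-19, -18, -10, -46, -43, -36] -> [-46, -43, -36, -19, -18, -10] -> [-46, -43, -36, -19, -18, -10] -> [-46, -36, -18, -10] -> [46, 36, 18, 10] -> 46
  [-22, -39, 16, 31] -> [-39, -22, 16, 31] -> [-39, -22, 16, 31] -> [-22, 16] -> [22, -16] -> 22
  [4, 13, 10, -23, -50, -50, -32, 22, 29, 9] -> [-50, -50, -32, -23, 4, 9, 10, 13, 22, 29] -> [-50, -32, -23, 4, 9, 10, 13, 22, 29] -> [-50, -32, 4, 10, 22] -> [50, 32, -4, -10, -22] -> 50

-24; 46; 22; 50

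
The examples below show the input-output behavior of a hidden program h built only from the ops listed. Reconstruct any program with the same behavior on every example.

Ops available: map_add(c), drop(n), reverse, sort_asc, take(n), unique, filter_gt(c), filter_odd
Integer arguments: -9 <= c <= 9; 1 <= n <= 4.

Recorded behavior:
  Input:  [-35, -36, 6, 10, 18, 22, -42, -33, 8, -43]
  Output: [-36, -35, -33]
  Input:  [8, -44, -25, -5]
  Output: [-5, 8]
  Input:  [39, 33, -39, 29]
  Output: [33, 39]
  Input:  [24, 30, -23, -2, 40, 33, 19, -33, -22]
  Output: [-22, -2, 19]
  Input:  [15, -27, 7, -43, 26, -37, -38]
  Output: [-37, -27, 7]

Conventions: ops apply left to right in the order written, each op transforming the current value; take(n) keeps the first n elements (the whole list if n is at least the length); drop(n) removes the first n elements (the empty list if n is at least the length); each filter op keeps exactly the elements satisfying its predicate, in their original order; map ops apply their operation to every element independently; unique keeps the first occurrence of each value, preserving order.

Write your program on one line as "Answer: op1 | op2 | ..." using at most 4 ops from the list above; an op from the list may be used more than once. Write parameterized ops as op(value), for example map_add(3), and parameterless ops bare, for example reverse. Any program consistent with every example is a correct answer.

sort_asc | drop(2) | take(3)

Check, running the answer program on each example:
  [-35, -36, 6, 10, 18, 22, -42, -33, 8, -43] -> [-43, -42, -36, -35, -33, 6, 8, 10, 18, 22] -> [-36, -35, -33, 6, 8, 10, 18, 22] -> [-36, -35, -33]
  [8, -44, -25, -5] -> [-44, -25, -5, 8] -> [-5, 8] -> [-5, 8]
  [39, 33, -39, 29] -> [-39, 29, 33, 39] -> [33, 39] -> [33, 39]
  [24, 30, -23, -2, 40, 33, 19, -33, -22] -> [-33, -23, -22, -2, 19, 24, 30, 33, 40] -> [-22, -2, 19, 24, 30, 33, 40] -> [-22, -2, 19]
  [15, -27, 7, -43, 26, -37, -38] -> [-43, -38, -37, -27, 7, 15, 26] -> [-37, -27, 7, 15, 26] -> [-37, -27, 7]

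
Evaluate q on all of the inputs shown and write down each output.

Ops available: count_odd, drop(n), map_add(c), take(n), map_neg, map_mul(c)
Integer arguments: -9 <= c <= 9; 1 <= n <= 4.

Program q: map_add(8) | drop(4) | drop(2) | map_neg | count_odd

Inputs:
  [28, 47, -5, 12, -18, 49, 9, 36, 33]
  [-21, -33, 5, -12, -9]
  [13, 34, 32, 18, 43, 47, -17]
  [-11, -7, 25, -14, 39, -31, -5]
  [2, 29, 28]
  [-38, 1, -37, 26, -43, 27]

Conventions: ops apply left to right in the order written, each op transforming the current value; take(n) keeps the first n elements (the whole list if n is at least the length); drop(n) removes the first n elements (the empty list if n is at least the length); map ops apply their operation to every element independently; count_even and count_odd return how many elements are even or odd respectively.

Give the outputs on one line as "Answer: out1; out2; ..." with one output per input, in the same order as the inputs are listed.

Execution, op by op:
  [28, 47, -5, 12, -18, 49, 9, 36, 33] -> [36, 55, 3, 20, -10, 57, 17, 44, 41] -> [-10, 57, 17, 44, 41] -> [17, 44, 41] -> [-17, -44, -41] -> 2
  [-21, -33, 5, -12, -9] -> [-13, -25, 13, -4, -1] -> [-1] -> [] -> [] -> 0
  [13, 34, 32, 18, 43, 47, -17] -> [21, 42, 40, 26, 51, 55, -9] -> [51, 55, -9] -> [-9] -> [9] -> 1
  [-11, -7, 25, -14, 39, -31, -5] -> [-3, 1, 33, -6, 47, -23, 3] -> [47, -23, 3] -> [3] -> [-3] -> 1
  [2, 29, 28] -> [10, 37, 36] -> [] -> [] -> [] -> 0
  [-38, 1, -37, 26, -43, 27] -> [-30, 9, -29, 34, -35, 35] -> [-35, 35] -> [] -> [] -> 0

2; 0; 1; 1; 0; 0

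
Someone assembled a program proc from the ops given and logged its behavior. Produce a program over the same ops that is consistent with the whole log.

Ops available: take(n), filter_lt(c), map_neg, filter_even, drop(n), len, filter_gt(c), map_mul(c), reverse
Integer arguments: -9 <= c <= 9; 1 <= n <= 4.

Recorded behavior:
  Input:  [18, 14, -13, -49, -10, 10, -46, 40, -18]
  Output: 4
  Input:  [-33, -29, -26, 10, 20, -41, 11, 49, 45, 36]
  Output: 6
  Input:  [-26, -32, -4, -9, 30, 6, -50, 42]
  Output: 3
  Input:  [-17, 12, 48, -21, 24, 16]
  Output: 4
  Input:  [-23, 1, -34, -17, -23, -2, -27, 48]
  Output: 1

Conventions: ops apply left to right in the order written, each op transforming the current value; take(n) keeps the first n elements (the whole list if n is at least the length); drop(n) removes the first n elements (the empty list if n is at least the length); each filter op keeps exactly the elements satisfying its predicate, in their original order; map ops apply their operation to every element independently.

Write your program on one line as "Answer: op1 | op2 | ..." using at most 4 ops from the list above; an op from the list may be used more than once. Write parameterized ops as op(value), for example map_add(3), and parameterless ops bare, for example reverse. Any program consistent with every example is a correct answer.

filter_gt(2) | map_mul(4) | map_mul(6) | len

Check, running the answer program on each example:
  [18, 14, -13, -49, -10, 10, -46, 40, -18] -> [18, 14, 10, 40] -> [72, 56, 40, 160] -> [432, 336, 240, 960] -> 4
  [-33, -29, -26, 10, 20, -41, 11, 49, 45, 36] -> [10, 20, 11, 49, 45, 36] -> [40, 80, 44, 196, 180, 144] -> [240, 480, 264, 1176, 1080, 864] -> 6
  [-26, -32, -4, -9, 30, 6, -50, 42] -> [30, 6, 42] -> [120, 24, 168] -> [720, 144, 1008] -> 3
  [-17, 12, 48, -21, 24, 16] -> [12, 48, 24, 16] -> [48, 192, 96, 64] -> [288, 1152, 576, 384] -> 4
  [-23, 1, -34, -17, -23, -2, -27, 48] -> [48] -> [192] -> [1152] -> 1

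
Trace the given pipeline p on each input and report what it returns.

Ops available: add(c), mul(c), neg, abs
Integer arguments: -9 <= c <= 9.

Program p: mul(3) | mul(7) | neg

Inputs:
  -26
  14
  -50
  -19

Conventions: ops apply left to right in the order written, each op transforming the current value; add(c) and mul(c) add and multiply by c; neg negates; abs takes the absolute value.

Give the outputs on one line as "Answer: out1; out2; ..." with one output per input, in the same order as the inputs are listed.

Execution, op by op:
  -26 -> -78 -> -546 -> 546
  14 -> 42 -> 294 -> -294
  -50 -> -150 -> -1050 -> 1050
  -19 -> -57 -> -399 -> 399

546; -294; 1050; 399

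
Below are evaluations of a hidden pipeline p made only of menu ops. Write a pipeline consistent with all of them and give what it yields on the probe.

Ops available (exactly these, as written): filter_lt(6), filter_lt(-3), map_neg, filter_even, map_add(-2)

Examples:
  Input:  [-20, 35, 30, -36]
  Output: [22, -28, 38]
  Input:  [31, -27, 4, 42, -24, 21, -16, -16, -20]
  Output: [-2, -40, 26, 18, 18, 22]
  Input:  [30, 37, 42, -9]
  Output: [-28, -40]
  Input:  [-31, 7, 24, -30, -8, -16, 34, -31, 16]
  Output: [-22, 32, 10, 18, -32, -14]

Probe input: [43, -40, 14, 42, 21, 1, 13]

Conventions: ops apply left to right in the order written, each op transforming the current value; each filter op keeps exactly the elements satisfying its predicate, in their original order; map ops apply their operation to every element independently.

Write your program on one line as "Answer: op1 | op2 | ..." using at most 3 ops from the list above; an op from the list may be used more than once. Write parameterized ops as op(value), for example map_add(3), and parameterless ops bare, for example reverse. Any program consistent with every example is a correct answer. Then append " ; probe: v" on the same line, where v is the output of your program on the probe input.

map_add(-2) | map_neg | filter_even ; probe: [42, -12, -40]

Check, running the answer program on each example:
  [-20, 35, 30, -36] -> [-22, 33, 28, -38] -> [22, -33, -28, 38] -> [22, -28, 38]
  [31, -27, 4, 42, -24, 21, -16, -16, -20] -> [29, -29, 2, 40, -26, 19, -18, -18, -22] -> [-29, 29, -2, -40, 26, -19, 18, 18, 22] -> [-2, -40, 26, 18, 18, 22]
  [30, 37, 42, -9] -> [28, 35, 40, -11] -> [-28, -35, -40, 11] -> [-28, -40]
  [-31, 7, 24, -30, -8, -16, 34, -31, 16] -> [-33, 5, 22, -32, -10, -18, 32, -33, 14] -> [33, -5, -22, 32, 10, 18, -32, 33, -14] -> [-22, 32, 10, 18, -32, -14]
  probe: [43, -40, 14, 42, 21, 1, 13] -> [41, -42, 12, 40, 19, -1, 11] -> [-41, 42, -12, -40, -19, 1, -11] -> [42, -12, -40]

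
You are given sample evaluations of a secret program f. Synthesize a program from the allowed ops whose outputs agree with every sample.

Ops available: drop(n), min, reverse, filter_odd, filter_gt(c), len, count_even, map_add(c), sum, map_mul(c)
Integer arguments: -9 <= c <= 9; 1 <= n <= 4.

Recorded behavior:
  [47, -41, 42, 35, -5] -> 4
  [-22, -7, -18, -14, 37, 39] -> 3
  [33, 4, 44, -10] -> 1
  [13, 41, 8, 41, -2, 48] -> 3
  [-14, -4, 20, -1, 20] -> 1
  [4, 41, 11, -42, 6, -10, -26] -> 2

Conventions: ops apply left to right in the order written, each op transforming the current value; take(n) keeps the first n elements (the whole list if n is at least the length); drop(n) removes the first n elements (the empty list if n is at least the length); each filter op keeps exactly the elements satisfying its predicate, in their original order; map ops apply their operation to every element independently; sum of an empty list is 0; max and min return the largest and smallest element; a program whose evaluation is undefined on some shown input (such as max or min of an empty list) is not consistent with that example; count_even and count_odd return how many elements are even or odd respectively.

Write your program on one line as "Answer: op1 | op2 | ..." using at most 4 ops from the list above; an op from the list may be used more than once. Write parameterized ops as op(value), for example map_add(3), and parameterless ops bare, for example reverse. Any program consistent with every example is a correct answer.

filter_odd | map_mul(-9) | len

Check, running the answer program on each example:
  [47, -41, 42, 35, -5] -> [47, -41, 35, -5] -> [-423, 369, -315, 45] -> 4
  [-22, -7, -18, -14, 37, 39] -> [-7, 37, 39] -> [63, -333, -351] -> 3
  [33, 4, 44, -10] -> [33] -> [-297] -> 1
  [13, 41, 8, 41, -2, 48] -> [13, 41, 41] -> [-117, -369, -369] -> 3
  [-14, -4, 20, -1, 20] -> [-1] -> [9] -> 1
  [4, 41, 11, -42, 6, -10, -26] -> [41, 11] -> [-369, -99] -> 2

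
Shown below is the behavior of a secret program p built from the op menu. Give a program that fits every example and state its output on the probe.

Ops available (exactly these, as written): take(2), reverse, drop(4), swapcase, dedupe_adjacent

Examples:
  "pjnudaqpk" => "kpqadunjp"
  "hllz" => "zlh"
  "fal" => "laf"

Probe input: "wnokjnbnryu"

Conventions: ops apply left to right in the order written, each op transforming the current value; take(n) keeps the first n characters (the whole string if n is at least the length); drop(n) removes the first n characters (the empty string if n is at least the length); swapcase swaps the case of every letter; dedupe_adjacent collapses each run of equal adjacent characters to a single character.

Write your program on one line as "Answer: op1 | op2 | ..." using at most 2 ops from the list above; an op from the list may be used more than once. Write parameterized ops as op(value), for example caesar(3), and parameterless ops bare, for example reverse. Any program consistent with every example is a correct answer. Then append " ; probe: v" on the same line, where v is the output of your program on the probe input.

reverse | dedupe_adjacent ; probe: "uyrnbnjkonw"

Check, running the answer program on each example:
  "pjnudaqpk" -> "kpqadunjp" -> "kpqadunjp"
  "hllz" -> "zllh" -> "zlh"
  "fal" -> "laf" -> "laf"
  probe: "wnokjnbnryu" -> "uyrnbnjkonw" -> "uyrnbnjkonw"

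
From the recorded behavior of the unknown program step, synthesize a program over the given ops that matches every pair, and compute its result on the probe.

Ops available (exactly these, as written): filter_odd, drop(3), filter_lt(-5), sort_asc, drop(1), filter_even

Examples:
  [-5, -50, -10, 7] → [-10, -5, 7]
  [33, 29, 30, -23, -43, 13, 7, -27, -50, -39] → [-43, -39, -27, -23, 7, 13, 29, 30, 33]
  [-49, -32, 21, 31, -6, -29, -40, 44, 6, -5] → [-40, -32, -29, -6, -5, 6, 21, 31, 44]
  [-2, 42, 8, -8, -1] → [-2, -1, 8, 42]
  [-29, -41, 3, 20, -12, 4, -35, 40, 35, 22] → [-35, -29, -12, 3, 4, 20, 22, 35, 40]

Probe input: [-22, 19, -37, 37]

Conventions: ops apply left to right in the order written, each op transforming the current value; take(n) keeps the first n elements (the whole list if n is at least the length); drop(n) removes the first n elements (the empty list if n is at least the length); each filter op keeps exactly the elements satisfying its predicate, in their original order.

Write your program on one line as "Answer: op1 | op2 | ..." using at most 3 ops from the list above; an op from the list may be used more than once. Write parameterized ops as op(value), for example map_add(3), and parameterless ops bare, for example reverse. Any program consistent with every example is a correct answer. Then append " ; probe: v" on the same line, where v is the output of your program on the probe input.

sort_asc | drop(1) ; probe: [-22, 19, 37]

Check, running the answer program on each example:
  [-5, -50, -10, 7] -> [-50, -10, -5, 7] -> [-10, -5, 7]
  [33, 29, 30, -23, -43, 13, 7, -27, -50, -39] -> [-50, -43, -39, -27, -23, 7, 13, 29, 30, 33] -> [-43, -39, -27, -23, 7, 13, 29, 30, 33]
  [-49, -32, 21, 31, -6, -29, -40, 44, 6, -5] -> [-49, -40, -32, -29, -6, -5, 6, 21, 31, 44] -> [-40, -32, -29, -6, -5, 6, 21, 31, 44]
  [-2, 42, 8, -8, -1] -> [-8, -2, -1, 8, 42] -> [-2, -1, 8, 42]
  [-29, -41, 3, 20, -12, 4, -35, 40, 35, 22] -> [-41, -35, -29, -12, 3, 4, 20, 22, 35, 40] -> [-35, -29, -12, 3, 4, 20, 22, 35, 40]
  probe: [-22, 19, -37, 37] -> [-37, -22, 19, 37] -> [-22, 19, 37]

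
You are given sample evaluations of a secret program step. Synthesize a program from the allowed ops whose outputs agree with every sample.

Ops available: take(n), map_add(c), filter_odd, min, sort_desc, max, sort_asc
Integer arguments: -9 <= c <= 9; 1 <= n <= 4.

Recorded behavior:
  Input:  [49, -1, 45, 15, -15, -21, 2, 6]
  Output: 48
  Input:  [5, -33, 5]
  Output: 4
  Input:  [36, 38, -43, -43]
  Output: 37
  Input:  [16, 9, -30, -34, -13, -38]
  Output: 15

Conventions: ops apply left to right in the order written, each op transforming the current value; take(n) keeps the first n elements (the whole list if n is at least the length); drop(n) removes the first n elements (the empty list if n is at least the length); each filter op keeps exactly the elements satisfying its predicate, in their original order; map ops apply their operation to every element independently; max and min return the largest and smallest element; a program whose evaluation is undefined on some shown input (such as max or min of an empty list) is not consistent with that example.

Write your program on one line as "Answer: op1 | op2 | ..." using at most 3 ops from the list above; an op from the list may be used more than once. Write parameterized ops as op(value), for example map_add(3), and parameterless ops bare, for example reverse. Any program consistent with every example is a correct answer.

sort_desc | map_add(-1) | max

Check, running the answer program on each example:
  [49, -1, 45, 15, -15, -21, 2, 6] -> [49, 45, 15, 6, 2, -1, -15, -21] -> [48, 44, 14, 5, 1, -2, -16, -22] -> 48
  [5, -33, 5] -> [5, 5, -33] -> [4, 4, -34] -> 4
  [36, 38, -43, -43] -> [38, 36, -43, -43] -> [37, 35, -44, -44] -> 37
  [16, 9, -30, -34, -13, -38] -> [16, 9, -13, -30, -34, -38] -> [15, 8, -14, -31, -35, -39] -> 15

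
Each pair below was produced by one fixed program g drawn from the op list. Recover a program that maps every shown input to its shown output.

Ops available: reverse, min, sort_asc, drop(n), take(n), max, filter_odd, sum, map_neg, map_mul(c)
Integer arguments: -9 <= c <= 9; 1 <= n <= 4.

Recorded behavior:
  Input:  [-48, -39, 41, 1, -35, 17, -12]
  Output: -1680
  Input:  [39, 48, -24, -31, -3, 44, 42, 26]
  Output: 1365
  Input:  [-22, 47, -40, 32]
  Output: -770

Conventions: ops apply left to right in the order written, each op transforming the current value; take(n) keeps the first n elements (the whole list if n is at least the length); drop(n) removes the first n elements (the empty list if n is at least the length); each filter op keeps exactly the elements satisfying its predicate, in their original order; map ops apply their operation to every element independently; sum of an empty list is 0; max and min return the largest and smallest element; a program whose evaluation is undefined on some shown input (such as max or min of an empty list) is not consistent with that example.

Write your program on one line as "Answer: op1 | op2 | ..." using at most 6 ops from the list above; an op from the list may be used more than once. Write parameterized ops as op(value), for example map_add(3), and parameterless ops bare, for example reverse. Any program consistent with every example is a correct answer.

take(2) | reverse | map_mul(7) | sort_asc | map_mul(5) | min

Check, running the answer program on each example:
  [-48, -39, 41, 1, -35, 17, -12] -> [-48, -39] -> [-39, -48] -> [-273, -336] -> [-336, -273] -> [-1680, -1365] -> -1680
  [39, 48, -24, -31, -3, 44, 42, 26] -> [39, 48] -> [48, 39] -> [336, 273] -> [273, 336] -> [1365, 1680] -> 1365
  [-22, 47, -40, 32] -> [-22, 47] -> [47, -22] -> [329, -154] -> [-154, 329] -> [-770, 1645] -> -770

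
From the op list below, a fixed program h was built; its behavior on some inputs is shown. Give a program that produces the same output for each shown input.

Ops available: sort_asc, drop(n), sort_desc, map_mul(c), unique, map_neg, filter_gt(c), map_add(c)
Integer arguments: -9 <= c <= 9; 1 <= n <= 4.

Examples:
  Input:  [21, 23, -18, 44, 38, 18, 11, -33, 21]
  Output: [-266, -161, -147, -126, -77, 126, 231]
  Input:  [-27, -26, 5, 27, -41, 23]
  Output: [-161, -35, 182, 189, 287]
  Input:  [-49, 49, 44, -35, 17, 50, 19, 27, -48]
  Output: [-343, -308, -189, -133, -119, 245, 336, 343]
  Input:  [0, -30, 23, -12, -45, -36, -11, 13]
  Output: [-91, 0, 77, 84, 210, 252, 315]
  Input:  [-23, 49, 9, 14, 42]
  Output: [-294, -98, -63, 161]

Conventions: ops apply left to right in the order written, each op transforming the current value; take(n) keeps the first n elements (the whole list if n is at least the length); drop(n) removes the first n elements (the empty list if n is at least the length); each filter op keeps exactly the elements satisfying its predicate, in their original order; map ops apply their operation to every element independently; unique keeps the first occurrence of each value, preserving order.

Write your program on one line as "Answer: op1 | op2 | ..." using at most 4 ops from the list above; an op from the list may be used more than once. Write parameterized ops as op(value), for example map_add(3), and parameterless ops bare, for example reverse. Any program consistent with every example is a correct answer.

sort_desc | drop(1) | unique | map_mul(-7)

Check, running the answer program on each example:
  [21, 23, -18, 44, 38, 18, 11, -33, 21] -> [44, 38, 23, 21, 21, 18, 11, -18, -33] -> [38, 23, 21, 21, 18, 11, -18, -33] -> [38, 23, 21, 18, 11, -18, -33] -> [-266, -161, -147, -126, -77, 126, 231]
  [-27, -26, 5, 27, -41, 23] -> [27, 23, 5, -26, -27, -41] -> [23, 5, -26, -27, -41] -> [23, 5, -26, -27, -41] -> [-161, -35, 182, 189, 287]
  [-49, 49, 44, -35, 17, 50, 19, 27, -48] -> [50, 49, 44, 27, 19, 17, -35, -48, -49] -> [49, 44, 27, 19, 17, -35, -48, -49] -> [49, 44, 27, 19, 17, -35, -48, -49] -> [-343, -308, -189, -133, -119, 245, 336, 343]
  [0, -30, 23, -12, -45, -36, -11, 13] -> [23, 13, 0, -11, -12, -30, -36, -45] -> [13, 0, -11, -12, -30, -36, -45] -> [13, 0, -11, -12, -30, -36, -45] -> [-91, 0, 77, 84, 210, 252, 315]
  [-23, 49, 9, 14, 42] -> [49, 42, 14, 9, -23] -> [42, 14, 9, -23] -> [42, 14, 9, -23] -> [-294, -98, -63, 161]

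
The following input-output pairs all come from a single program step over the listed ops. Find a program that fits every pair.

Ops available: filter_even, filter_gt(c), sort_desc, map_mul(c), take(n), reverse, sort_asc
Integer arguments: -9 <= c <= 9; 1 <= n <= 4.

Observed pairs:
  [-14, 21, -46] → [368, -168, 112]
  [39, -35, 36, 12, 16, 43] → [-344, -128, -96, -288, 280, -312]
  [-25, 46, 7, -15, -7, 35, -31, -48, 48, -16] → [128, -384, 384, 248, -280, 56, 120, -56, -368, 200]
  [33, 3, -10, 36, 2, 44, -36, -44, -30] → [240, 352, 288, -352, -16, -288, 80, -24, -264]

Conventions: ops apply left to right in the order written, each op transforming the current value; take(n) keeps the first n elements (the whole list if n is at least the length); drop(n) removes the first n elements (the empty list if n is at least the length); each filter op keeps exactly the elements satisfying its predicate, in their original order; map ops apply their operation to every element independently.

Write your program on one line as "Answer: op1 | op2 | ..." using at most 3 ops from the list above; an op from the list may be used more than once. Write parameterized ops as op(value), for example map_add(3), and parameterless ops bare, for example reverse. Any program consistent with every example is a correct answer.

map_mul(2) | map_mul(-4) | reverse

Check, running the answer program on each example:
  [-14, 21, -46] -> [-28, 42, -92] -> [112, -168, 368] -> [368, -168, 112]
  [39, -35, 36, 12, 16, 43] -> [78, -70, 72, 24, 32, 86] -> [-312, 280, -288, -96, -128, -344] -> [-344, -128, -96, -288, 280, -312]
  [-25, 46, 7, -15, -7, 35, -31, -48, 48, -16] -> [-50, 92, 14, -30, -14, 70, -62, -96, 96, -32] -> [200, -368, -56, 120, 56, -280, 248, 384, -384, 128] -> [128, -384, 384, 248, -280, 56, 120, -56, -368, 200]
  [33, 3, -10, 36, 2, 44, -36, -44, -30] -> [66, 6, -20, 72, 4, 88, -72, -88, -60] -> [-264, -24, 80, -288, -16, -352, 288, 352, 240] -> [240, 352, 288, -352, -16, -288, 80, -24, -264]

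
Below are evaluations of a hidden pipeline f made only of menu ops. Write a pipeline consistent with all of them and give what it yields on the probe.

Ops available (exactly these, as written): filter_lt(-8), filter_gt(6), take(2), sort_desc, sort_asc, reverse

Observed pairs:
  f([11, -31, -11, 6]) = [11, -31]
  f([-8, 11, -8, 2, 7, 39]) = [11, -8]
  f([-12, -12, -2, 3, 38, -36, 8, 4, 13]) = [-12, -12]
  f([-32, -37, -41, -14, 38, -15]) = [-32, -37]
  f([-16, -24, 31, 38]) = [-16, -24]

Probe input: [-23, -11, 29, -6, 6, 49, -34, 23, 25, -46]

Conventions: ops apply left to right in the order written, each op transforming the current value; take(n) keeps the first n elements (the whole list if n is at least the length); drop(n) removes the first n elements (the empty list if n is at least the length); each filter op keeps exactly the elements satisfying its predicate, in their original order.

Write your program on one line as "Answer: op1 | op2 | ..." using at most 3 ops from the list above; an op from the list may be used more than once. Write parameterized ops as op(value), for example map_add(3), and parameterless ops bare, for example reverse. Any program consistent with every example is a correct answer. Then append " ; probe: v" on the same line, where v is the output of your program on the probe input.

take(2) | sort_desc ; probe: [-11, -23]

Check, running the answer program on each example:
  [11, -31, -11, 6] -> [11, -31] -> [11, -31]
  [-8, 11, -8, 2, 7, 39] -> [-8, 11] -> [11, -8]
  [-12, -12, -2, 3, 38, -36, 8, 4, 13] -> [-12, -12] -> [-12, -12]
  [-32, -37, -41, -14, 38, -15] -> [-32, -37] -> [-32, -37]
  [-16, -24, 31, 38] -> [-16, -24] -> [-16, -24]
  probe: [-23, -11, 29, -6, 6, 49, -34, 23, 25, -46] -> [-23, -11] -> [-11, -23]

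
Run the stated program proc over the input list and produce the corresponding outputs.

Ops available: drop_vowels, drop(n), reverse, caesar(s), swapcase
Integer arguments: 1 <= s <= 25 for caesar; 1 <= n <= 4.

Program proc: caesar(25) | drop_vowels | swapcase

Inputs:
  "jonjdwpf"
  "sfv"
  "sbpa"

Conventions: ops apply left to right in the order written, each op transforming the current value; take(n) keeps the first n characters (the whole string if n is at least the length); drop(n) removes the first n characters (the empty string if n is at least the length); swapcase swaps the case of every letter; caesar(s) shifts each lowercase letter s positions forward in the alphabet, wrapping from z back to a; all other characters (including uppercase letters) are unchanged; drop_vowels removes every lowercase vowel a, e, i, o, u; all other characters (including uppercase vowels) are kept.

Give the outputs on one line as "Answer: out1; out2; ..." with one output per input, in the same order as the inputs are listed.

Execution, op by op:
  "jonjdwpf" -> "inmicvoe" -> "nmcv" -> "NMCV"
  "sfv" -> "reu" -> "r" -> "R"
  "sbpa" -> "raoz" -> "rz" -> "RZ"

"NMCV"; "R"; "RZ"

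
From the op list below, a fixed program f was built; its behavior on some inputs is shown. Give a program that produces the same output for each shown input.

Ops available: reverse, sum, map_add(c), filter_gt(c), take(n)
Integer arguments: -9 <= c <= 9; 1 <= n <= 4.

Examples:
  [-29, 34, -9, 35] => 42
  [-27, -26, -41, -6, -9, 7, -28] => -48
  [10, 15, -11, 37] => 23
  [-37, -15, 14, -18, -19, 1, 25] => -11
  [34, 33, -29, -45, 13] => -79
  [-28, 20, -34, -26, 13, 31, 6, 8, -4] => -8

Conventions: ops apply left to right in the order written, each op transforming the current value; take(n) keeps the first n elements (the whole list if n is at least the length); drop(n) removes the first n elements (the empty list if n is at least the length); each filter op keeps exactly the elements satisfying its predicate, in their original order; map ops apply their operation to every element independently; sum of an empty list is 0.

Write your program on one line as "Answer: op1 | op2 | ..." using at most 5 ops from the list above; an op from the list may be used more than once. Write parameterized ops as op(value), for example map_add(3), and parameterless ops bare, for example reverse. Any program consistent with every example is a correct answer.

reverse | map_add(-6) | take(3) | sum

Check, running the answer program on each example:
  [-29, 34, -9, 35] -> [35, -9, 34, -29] -> [29, -15, 28, -35] -> [29, -15, 28] -> 42
  [-27, -26, -41, -6, -9, 7, -28] -> [-28, 7, -9, -6, -41, -26, -27] -> [-34, 1, -15, -12, -47, -32, -33] -> [-34, 1, -15] -> -48
  [10, 15, -11, 37] -> [37, -11, 15, 10] -> [31, -17, 9, 4] -> [31, -17, 9] -> 23
  [-37, -15, 14, -18, -19, 1, 25] -> [25, 1, -19, -18, 14, -15, -37] -> [19, -5, -25, -24, 8, -21, -43] -> [19, -5, -25] -> -11
  [34, 33, -29, -45, 13] -> [13, -45, -29, 33, 34] -> [7, -51, -35, 27, 28] -> [7, -51, -35] -> -79
  [-28, 20, -34, -26, 13, 31, 6, 8, -4] -> [-4, 8, 6, 31, 13, -26, -34, 20, -28] -> [-10, 2, 0, 25, 7, -32, -40, 14, -34] -> [-10, 2, 0] -> -8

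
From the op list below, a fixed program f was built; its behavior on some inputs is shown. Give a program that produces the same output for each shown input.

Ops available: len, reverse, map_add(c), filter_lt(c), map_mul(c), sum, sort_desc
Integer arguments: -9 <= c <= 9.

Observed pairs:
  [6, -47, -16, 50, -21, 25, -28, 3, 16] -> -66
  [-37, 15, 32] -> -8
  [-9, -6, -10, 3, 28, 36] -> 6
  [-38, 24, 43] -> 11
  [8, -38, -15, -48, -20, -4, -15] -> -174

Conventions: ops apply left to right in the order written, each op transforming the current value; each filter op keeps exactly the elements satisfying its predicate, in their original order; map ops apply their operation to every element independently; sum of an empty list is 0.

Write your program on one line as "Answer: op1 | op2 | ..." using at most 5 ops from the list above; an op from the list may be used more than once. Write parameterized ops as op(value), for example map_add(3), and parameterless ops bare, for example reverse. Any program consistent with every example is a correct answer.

map_add(-4) | map_add(-2) | sort_desc | sum

Check, running the answer program on each example:
  [6, -47, -16, 50, -21, 25, -28, 3, 16] -> [2, -51, -20, 46, -25, 21, -32, -1, 12] -> [0, -53, -22, 44, -27, 19, -34, -3, 10] -> [44, 19, 10, 0, -3, -22, -27, -34, -53] -> -66
  [-37, 15, 32] -> [-41, 11, 28] -> [-43, 9, 26] -> [26, 9, -43] -> -8
  [-9, -6, -10, 3, 28, 36] -> [-13, -10, -14, -1, 24, 32] -> [-15, -12, -16, -3, 22, 30] -> [30, 22, -3, -12, -15, -16] -> 6
  [-38, 24, 43] -> [-42, 20, 39] -> [-44, 18, 37] -> [37, 18, -44] -> 11
  [8, -38, -15, -48, -20, -4, -15] -> [4, -42, -19, -52, -24, -8, -19] -> [2, -44, -21, -54, -26, -10, -21] -> [2, -10, -21, -21, -26, -44, -54] -> -174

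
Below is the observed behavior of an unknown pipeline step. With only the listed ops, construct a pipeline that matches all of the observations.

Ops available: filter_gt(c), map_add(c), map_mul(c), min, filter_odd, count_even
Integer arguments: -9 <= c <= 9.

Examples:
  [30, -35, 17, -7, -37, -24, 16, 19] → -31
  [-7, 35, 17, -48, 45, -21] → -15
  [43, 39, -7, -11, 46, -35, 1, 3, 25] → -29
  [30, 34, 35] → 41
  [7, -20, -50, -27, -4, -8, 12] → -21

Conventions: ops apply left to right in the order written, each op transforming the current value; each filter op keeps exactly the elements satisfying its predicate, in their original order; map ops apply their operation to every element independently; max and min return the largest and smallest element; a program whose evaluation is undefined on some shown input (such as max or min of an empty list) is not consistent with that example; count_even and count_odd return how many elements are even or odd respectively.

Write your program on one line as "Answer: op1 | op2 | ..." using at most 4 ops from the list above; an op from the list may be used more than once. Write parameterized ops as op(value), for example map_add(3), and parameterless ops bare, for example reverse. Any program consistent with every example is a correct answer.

map_add(6) | filter_odd | min

Check, running the answer program on each example:
  [30, -35, 17, -7, -37, -24, 16, 19] -> [36, -29, 23, -1, -31, -18, 22, 25] -> [-29, 23, -1, -31, 25] -> -31
  [-7, 35, 17, -48, 45, -21] -> [-1, 41, 23, -42, 51, -15] -> [-1, 41, 23, 51, -15] -> -15
  [43, 39, -7, -11, 46, -35, 1, 3, 25] -> [49, 45, -1, -5, 52, -29, 7, 9, 31] -> [49, 45, -1, -5, -29, 7, 9, 31] -> -29
  [30, 34, 35] -> [36, 40, 41] -> [41] -> 41
  [7, -20, -50, -27, -4, -8, 12] -> [13, -14, -44, -21, 2, -2, 18] -> [13, -21] -> -21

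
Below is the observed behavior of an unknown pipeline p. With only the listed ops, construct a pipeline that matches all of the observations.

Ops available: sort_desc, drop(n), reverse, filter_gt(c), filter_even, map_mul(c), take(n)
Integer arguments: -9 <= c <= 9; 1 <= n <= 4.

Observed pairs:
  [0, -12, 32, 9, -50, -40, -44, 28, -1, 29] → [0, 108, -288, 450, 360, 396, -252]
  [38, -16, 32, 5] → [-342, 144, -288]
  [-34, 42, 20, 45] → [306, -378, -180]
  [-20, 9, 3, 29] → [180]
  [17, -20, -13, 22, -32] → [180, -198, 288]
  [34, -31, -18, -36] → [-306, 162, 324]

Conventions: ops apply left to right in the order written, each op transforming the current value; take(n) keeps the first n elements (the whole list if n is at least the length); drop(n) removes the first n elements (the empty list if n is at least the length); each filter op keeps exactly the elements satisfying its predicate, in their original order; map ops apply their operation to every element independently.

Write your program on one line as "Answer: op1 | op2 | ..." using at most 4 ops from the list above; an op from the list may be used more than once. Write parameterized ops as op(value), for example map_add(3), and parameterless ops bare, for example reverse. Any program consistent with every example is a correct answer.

map_mul(-9) | reverse | filter_even | reverse

Check, running the answer program on each example:
  [0, -12, 32, 9, -50, -40, -44, 28, -1, 29] -> [0, 108, -288, -81, 450, 360, 396, -252, 9, -261] -> [-261, 9, -252, 396, 360, 450, -81, -288, 108, 0] -> [-252, 396, 360, 450, -288, 108, 0] -> [0, 108, -288, 450, 360, 396, -252]
  [38, -16, 32, 5] -> [-342, 144, -288, -45] -> [-45, -288, 144, -342] -> [-288, 144, -342] -> [-342, 144, -288]
  [-34, 42, 20, 45] -> [306, -378, -180, -405] -> [-405, -180, -378, 306] -> [-180, -378, 306] -> [306, -378, -180]
  [-20, 9, 3, 29] -> [180, -81, -27, -261] -> [-261, -27, -81, 180] -> [180] -> [180]
  [17, -20, -13, 22, -32] -> [-153, 180, 117, -198, 288] -> [288, -198, 117, 180, -153] -> [288, -198, 180] -> [180, -198, 288]
  [34, -31, -18, -36] -> [-306, 279, 162, 324] -> [324, 162, 279, -306] -> [324, 162, -306] -> [-306, 162, 324]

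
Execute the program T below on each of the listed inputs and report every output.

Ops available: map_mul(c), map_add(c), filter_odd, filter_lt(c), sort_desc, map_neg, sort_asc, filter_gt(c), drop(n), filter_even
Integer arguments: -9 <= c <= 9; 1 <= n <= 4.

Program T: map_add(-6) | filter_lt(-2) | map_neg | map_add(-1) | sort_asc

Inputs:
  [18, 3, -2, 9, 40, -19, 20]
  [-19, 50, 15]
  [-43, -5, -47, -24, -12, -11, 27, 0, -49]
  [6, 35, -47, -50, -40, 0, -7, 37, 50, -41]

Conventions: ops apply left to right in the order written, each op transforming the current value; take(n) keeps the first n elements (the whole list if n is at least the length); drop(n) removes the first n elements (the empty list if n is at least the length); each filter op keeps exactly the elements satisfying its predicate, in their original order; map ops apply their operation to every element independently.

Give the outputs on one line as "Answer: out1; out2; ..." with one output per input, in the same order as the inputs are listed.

Execution, op by op:
  [18, 3, -2, 9, 40, -19, 20] -> [12, -3, -8, 3, 34, -25, 14] -> [-3, -8, -25] -> [3, 8, 25] -> [2, 7, 24] -> [2, 7, 24]
  [-19, 50, 15] -> [-25, 44, 9] -> [-25] -> [25] -> [24] -> [24]
  [-43, -5, -47, -24, -12, -11, 27, 0, -49] -> [-49, -11, -53, -30, -18, -17, 21, -6, -55] -> [-49, -11, -53, -30, -18, -17, -6, -55] -> [49, 11, 53, 30, 18, 17, 6, 55] -> [48, 10, 52, 29, 17, 16, 5, 54] -> [5, 10, 16, 17, 29, 48, 52, 54]
  [6, 35, -47, -50, -40, 0, -7, 37, 50, -41] -> [0, 29, -53, -56, -46, -6, -13, 31, 44, -47] -> [-53, -56, -46, -6, -13, -47] -> [53, 56, 46, 6, 13, 47] -> [52, 55, 45, 5, 12, 46] -> [5, 12, 45, 46, 52, 55]

[2, 7, 24]; [24]; [5, 10, 16, 17, 29, 48, 52, 54]; [5, 12, 45, 46, 52, 55]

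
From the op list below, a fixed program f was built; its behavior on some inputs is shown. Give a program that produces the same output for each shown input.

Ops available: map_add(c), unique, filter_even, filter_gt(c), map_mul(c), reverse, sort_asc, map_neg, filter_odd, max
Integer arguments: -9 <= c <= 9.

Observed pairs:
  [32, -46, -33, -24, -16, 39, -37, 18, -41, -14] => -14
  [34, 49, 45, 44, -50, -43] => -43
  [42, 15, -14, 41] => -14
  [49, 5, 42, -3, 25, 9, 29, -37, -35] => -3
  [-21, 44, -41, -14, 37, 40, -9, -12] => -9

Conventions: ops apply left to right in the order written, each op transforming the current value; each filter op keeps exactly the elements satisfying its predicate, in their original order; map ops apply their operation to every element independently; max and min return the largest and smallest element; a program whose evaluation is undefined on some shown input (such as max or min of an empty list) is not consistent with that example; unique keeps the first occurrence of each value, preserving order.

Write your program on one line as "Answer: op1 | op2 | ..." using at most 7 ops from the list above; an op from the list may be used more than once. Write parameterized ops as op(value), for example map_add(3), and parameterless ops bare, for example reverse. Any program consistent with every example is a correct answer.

reverse | map_neg | filter_gt(0) | map_neg | sort_asc | max

Check, running the answer program on each example:
  [32, -46, -33, -24, -16, 39, -37, 18, -41, -14] -> [-14, -41, 18, -37, 39, -16, -24, -33, -46, 32] -> [14, 41, -18, 37, -39, 16, 24, 33, 46, -32] -> [14, 41, 37, 16, 24, 33, 46] -> [-14, -41, -37, -16, -24, -33, -46] -> [-46, -41, -37, -33, -24, -16, -14] -> -14
  [34, 49, 45, 44, -50, -43] -> [-43, -50, 44, 45, 49, 34] -> [43, 50, -44, -45, -49, -34] -> [43, 50] -> [-43, -50] -> [-50, -43] -> -43
  [42, 15, -14, 41] -> [41, -14, 15, 42] -> [-41, 14, -15, -42] -> [14] -> [-14] -> [-14] -> -14
  [49, 5, 42, -3, 25, 9, 29, -37, -35] -> [-35, -37, 29, 9, 25, -3, 42, 5, 49] -> [35, 37, -29, -9, -25, 3, -42, -5, -49] -> [35, 37, 3] -> [-35, -37, -3] -> [-37, -35, -3] -> -3
  [-21, 44, -41, -14, 37, 40, -9, -12] -> [-12, -9, 40, 37, -14, -41, 44, -21] -> [12, 9, -40, -37, 14, 41, -44, 21] -> [12, 9, 14, 41, 21] -> [-12, -9, -14, -41, -21] -> [-41, -21, -14, -12, -9] -> -9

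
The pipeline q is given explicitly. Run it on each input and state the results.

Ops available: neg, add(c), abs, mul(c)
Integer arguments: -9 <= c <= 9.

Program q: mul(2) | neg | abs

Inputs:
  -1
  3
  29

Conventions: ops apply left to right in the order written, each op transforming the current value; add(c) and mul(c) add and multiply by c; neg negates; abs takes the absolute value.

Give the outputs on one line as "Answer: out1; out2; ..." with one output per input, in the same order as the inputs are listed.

2; 6; 58

Execution, op by op:
  -1 -> -2 -> 2 -> 2
  3 -> 6 -> -6 -> 6
  29 -> 58 -> -58 -> 58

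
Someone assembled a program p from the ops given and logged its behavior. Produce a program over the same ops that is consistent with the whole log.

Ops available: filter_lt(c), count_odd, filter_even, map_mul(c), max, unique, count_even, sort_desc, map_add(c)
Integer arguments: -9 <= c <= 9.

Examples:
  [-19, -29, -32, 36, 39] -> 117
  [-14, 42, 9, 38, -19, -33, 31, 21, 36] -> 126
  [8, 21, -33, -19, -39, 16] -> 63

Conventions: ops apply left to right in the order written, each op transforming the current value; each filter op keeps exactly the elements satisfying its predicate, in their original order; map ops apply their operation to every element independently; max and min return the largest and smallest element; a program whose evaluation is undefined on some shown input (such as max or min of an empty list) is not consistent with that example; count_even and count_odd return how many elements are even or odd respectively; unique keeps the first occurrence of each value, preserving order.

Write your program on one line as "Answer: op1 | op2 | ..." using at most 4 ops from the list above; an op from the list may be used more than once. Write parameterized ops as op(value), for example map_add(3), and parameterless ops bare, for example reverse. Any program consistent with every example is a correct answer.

sort_desc | map_mul(3) | max

Check, running the answer program on each example:
  [-19, -29, -32, 36, 39] -> [39, 36, -19, -29, -32] -> [117, 108, -57, -87, -96] -> 117
  [-14, 42, 9, 38, -19, -33, 31, 21, 36] -> [42, 38, 36, 31, 21, 9, -14, -19, -33] -> [126, 114, 108, 93, 63, 27, -42, -57, -99] -> 126
  [8, 21, -33, -19, -39, 16] -> [21, 16, 8, -19, -33, -39] -> [63, 48, 24, -57, -99, -117] -> 63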